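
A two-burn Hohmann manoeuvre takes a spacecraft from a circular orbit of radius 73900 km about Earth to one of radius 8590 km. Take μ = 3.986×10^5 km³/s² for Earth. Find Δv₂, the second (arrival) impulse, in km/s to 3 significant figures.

Semi-major axis of the transfer orbit: a_t = (73900 + 8590)/2 = 41245 km.
On the circular orbit at r = 8590 km, v_c = √(μ/r) = 6.812 km/s.
Transfer-orbit speed at the same r (vis-viva, a = a_t): v_t = √[μ(2/r − 1/a_t)] = 9.118 km/s.
Δv₂ = |v_t − v_c| = |9.118 − 6.812| = 2.306 km/s.

Δv₂ = 2.31 km/s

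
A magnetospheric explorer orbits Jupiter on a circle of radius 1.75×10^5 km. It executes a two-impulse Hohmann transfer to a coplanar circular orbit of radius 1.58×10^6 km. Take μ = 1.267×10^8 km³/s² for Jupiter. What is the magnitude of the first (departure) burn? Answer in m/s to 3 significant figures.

The Hohmann ellipse has a_t = (r₁ + r₂)/2 = 8.775×10^5 km.
On the circular orbit at r = 1.750×10^5 km, v_c = √(μ/r) = 26.9072 km/s.
Transfer-orbit speed at the same r (vis-viva, a = a_t): v_t = √[μ(2/r − 1/a_t)] = 36.1056 km/s.
Δv₁ = |v_t − v_c| = |36.1056 − 26.9072| = 9.198 km/s.

Δv₁ = 9200 m/s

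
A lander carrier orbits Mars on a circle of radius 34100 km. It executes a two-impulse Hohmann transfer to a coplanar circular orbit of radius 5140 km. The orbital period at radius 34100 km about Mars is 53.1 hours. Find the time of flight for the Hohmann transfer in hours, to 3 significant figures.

t = 11.6 hours

From Kepler's third law T² = 4π²r³/μ at r = 34100 km, T = 53.1 hours = 53.1 × 3600 s = 1.9116×10^5 s: μ = 4π²r³/T² = 42838.0 km³/s².
Transfer-ellipse semi-major axis a_t = (r₁ + r₂)/2 = (34100 + 5140)/2 = 19620 km.
Transfer time t = π√(a_t³/μ) = π√((19620)³ / 42838.0) = 41710 s.
Converting: 41710 s ÷ 3600 s/hour = 11.6 hours.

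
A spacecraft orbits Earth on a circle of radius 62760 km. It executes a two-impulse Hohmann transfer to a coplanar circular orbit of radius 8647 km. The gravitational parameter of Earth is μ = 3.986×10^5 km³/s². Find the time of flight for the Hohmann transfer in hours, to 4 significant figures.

Transfer-ellipse semi-major axis a_t = (r₁ + r₂)/2 = (62760 + 8647)/2 = 35703.5 km.
Half the transfer-orbit period gives t = π√(a_t³/μ) = 33570 s.
Converting: 33570 s ÷ 3600 s/hour = 9.325 hours.

t = 9.325 hours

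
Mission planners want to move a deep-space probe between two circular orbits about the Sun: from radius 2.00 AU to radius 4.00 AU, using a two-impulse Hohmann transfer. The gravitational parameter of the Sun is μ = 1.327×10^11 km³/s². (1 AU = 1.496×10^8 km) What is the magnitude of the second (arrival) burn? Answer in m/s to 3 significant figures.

Δv₂ = 2730 m/s

In km: r₁ = 2.00 × 1.496×10^8 = 2.992×10^8 km; r₂ = 4.00 × 1.496×10^8 = 5.984×10^8 km.
Transfer-ellipse semi-major axis a_t = (r₁ + r₂)/2 = (2.992×10^8 + 5.984×10^8)/2 = 4.488×10^8 km.
Circular speed at r = 5.984×10^8 km: v_c = √(μ/r) = 14.892 km/s.
Transfer-orbit speed at the same r (vis-viva, a = a_t): v_t = √[μ(2/r − 1/a_t)] = 12.159 km/s.
Δv₂ = |v_t − v_c| = |12.159 − 14.892| = 2.733 km/s.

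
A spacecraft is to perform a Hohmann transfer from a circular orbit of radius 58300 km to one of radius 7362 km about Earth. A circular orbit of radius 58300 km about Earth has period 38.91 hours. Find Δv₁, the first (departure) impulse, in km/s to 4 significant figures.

Δv₁ = 1.377 km/s

From Kepler's third law T² = 4π²r³/μ at r = 58300 km, T = 38.91 hours = 38.91 × 3600 s = 1.40076×10^5 s: μ = 4π²r³/T² = 3.98692×10^5 km³/s².
Transfer-ellipse semi-major axis a_t = (r₁ + r₂)/2 = (58300 + 7362)/2 = 32831 km.
On the circular orbit at r = 58300 km, v_c = √(μ/r) = 2.615 km/s.
Vis-viva on the transfer ellipse at r = 58300 km gives v_t = √[μ(2/r − 1/a_t)] = 1.238 km/s.
Δv₁ = |v_t − v_c| = |1.238 − 2.615| = 1.377 km/s.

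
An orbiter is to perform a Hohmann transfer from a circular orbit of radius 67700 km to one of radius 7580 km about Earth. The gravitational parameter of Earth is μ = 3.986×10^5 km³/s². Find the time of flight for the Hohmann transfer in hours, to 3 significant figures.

t = 10.1 hours

Transfer-ellipse semi-major axis a_t = (r₁ + r₂)/2 = (67700 + 7580)/2 = 37640 km.
Transfer time t = π√(a_t³/μ) = π√((37640)³ / 3.986×10^5) = 36340 s.
Converting: 36340 s ÷ 3600 s/hour = 10.1 hours.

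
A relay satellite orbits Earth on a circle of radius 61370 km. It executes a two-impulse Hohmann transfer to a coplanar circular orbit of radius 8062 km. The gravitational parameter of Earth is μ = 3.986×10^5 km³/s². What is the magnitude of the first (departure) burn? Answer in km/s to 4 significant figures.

Δv₁ = 1.320 km/s

Semi-major axis of the transfer orbit: a_t = (61370 + 8062)/2 = 34716 km.
On the circular orbit at r = 61370 km, v_c = √(μ/r) = 2.5485 km/s.
Vis-viva on the transfer ellipse at r = 61370 km gives v_t = √[μ(2/r − 1/a_t)] = 1.2281 km/s.
Δv₁ = |v_t − v_c| = |1.2281 − 2.5485| = 1.320 km/s.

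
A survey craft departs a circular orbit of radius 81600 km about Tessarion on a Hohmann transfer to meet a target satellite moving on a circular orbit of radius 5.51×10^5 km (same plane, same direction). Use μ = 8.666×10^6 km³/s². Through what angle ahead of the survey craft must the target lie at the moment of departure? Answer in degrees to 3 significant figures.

φ = 102°

Transfer-ellipse semi-major axis a_t = (r₁ + r₂)/2 = (81600 + 5.510×10^5)/2 = 3.163×10^5 km.
Transfer time t = π√(a_t³/μ) = 1.8984×10^5 s.
Target angular speed ω₂ = √(μ/r₂³) = 7.1975×10^-6 rad/s.
Angle swept by the target during transfer: ω₂·t = 1.3664 rad = 78.29°.
Arrival is 180° from departure on the ellipse, so φ = 180° − 78.29° = 102°.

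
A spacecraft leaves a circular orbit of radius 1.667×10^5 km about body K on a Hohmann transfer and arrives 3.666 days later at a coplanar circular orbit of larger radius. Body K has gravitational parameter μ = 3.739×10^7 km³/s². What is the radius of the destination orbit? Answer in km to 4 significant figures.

Transfer time t = 3.666 days = 3.167424×10^5 s, and t = π√(a_t³/μ).
So a_t = (μ t²/π²)^(1/3) = (3.739×10^7 × (3.167424×10^5)² / π²)^(1/3) = 7.2436×10^5 km.
Since a_t = (r₁ + r₂)/2, r₂ = 2a_t − r₁ = 2×7.2436×10^5 − 1.667×10^5 = 1.28202×10^6 km.

r₂ = 1.282×10^6 km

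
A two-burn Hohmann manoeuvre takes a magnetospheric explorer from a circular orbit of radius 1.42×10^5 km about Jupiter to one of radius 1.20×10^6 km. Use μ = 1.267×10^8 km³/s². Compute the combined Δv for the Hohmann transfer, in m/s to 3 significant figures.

Transfer-ellipse semi-major axis a_t = (r₁ + r₂)/2 = (1.420×10^5 + 1.200×10^6)/2 = 6.710×10^5 km.
Circular speed at r₁: v₁ = √(μ/r₁) = √(1.267×10^8/1.420×10^5) = 29.871 km/s.
Transfer-orbit speed at r₁ (vis-viva equation): v_p = √[μ(2/r₁ − 1/a_t)] = 39.946 km/s.
First burn Δv₁ = |v_p − v₁| = 10.075 km/s.
At r₂, v₂ = √(μ/r₂) = 10.27538 km/s.
Transfer-orbit speed at r₂: v_a = √[μ(2/r₂ − 1/a_t)] = 4.726946 km/s.
Second burn Δv₂ = |v₂ − v_a| = 5.5484 km/s.
Δv = Δv₁ + Δv₂ = 10.075 + 5.5484 = 15.62 km/s.

Δv = 15600 m/s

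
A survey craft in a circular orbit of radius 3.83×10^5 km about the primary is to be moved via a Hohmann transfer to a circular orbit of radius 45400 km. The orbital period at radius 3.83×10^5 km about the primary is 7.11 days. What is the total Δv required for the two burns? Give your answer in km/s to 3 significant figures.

From Kepler's third law T² = 4π²r³/μ at r = 3.83×10^5 km, T = 7.11 days = 7.11 × 86400 s = 6.14304×10^5 s: μ = 4π²r³/T² = 5.87746×10^6 km³/s².
The Hohmann ellipse has a_t = (r₁ + r₂)/2 = 2.142×10^5 km.
Circular speed at r₁: v₁ = √(μ/r₁) = √(5.87746×10^6/3.830×10^5) = 3.917 km/s.
On the transfer ellipse at r₁, v² = μ(2/r − 1/a) gives v_a = √[μ(2/r₁ − 1/a_t)] = 1.803 km/s.
First burn Δv₁ = |v_a − v₁| = 2.114 km/s.
At r₂, v₂ = √(μ/r₂) = 11.378 km/s.
Transfer-orbit speed at r₂: v_p = √[μ(2/r₂ − 1/a_t)] = 15.214 km/s.
Second burn Δv₂ = |v₂ − v_p| = 3.836 km/s.
Total Δv = Δv₁ + Δv₂ = 5.950 km/s.

Δv = 5.95 km/s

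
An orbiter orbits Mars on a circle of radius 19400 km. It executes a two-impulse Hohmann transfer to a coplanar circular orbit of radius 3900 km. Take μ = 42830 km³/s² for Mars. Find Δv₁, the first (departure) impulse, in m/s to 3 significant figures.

Δv₁ = 626 m/s

The Hohmann ellipse has a_t = (r₁ + r₂)/2 = 11650 km.
On the circular orbit at r = 19400 km, v_c = √(μ/r) = 1.485844 km/s.
Vis-viva on the transfer ellipse at r = 19400 km gives v_t = √[μ(2/r − 1/a_t)] = 0.8596913 km/s.
Δv₁ = |v_t − v_c| = |0.8596913 − 1.485844| = 0.6262 km/s.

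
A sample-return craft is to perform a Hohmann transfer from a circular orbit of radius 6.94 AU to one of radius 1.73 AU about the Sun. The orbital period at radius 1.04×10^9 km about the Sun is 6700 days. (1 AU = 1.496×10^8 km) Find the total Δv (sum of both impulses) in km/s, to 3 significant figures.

Δv = 10.2 km/s

From Kepler's third law T² = 4π²r³/μ at r = 1.04×10^9 km, T = 6700 days = 6700 × 86400 s = 5.7888×10^8 s: μ = 4π²r³/T² = 1.32520×10^11 km³/s².
In km: r₁ = 6.94 × 1.496×10^8 = 1.038224×10^9 km; r₂ = 1.73 × 1.496×10^8 = 2.58808×10^8 km.
The Hohmann ellipse has a_t = (r₁ + r₂)/2 = 6.48516×10^8 km.
Circular speed at r₁: v₁ = √(μ/r₁) = √(1.32520×10^11/1.038224×10^9) = 11.298 km/s.
On the transfer ellipse at r₁, v² = μ(2/r − 1/a) gives v_a = √[μ(2/r₁ − 1/a_t)] = 7.1371 km/s.
First burn Δv₁ = |v_a − v₁| = 4.161 km/s.
At r₂, v₂ = √(μ/r₂) = 22.628 km/s.
Transfer-orbit speed at r₂: v_p = √[μ(2/r₂ − 1/a_t)] = 28.631 km/s.
Second burn Δv₂ = |v₂ − v_p| = 6.003 km/s.
Δv = Δv₁ + Δv₂ = 4.161 + 6.003 = 10.16 km/s.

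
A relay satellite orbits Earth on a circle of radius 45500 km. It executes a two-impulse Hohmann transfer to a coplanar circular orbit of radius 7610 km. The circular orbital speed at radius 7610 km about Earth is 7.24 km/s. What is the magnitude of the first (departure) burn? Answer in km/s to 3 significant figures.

From the circular-orbit relation v² = μ/r at r = 7610 km: μ = v²r = (7.24)² × 7610 = 3.98898×10^5 km³/s².
Transfer-ellipse semi-major axis a_t = (r₁ + r₂)/2 = (45500 + 7610)/2 = 26555 km.
On the circular orbit at r = 45500 km, v_c = √(μ/r) = 2.961 km/s.
Transfer-orbit speed at the same r (vis-viva, a = a_t): v_t = √[μ(2/r − 1/a_t)] = 1.585 km/s.
Δv₁ = |v_t − v_c| = |1.585 − 2.961| = 1.376 km/s.

Δv₁ = 1.38 km/s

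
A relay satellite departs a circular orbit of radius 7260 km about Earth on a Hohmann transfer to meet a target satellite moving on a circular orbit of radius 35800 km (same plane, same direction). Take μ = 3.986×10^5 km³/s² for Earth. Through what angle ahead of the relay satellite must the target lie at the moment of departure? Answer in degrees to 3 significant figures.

φ = 96.1°

The Hohmann ellipse has a_t = (r₁ + r₂)/2 = 21530 km.
The half-period of the transfer ellipse is t = π√(a_t³/μ) = 15719.8 s.
The target's mean motion on its circular orbit is ω₂ = √(μ/r₂³) = 9.32061×10^-5 rad/s.
Angle swept by the target during transfer: ω₂·t = 1.46518 rad = 83.949°.
The relay satellite traverses 180° on the transfer ellipse, so the target must lead by 180° − 83.949° = 96.1°.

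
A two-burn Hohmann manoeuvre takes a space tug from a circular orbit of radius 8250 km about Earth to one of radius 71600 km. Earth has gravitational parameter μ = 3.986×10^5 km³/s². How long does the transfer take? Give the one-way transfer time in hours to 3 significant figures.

The Hohmann ellipse has a_t = (r₁ + r₂)/2 = 39925 km.
Half the transfer-orbit period gives t = π√(a_t³/μ) = 39700 s.
Converting: 39700 s ÷ 3600 s/hour = 11.0 hours.

t = 11.0 hours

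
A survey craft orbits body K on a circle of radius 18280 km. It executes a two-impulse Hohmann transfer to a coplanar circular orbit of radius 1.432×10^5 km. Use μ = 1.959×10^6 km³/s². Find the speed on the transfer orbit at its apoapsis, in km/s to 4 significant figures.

v = 1.760 km/s

Transfer-ellipse semi-major axis a_t = (r₁ + r₂)/2 = (18280 + 1.432×10^5)/2 = 80740 km.
The apoapsis of the transfer ellipse is at r = 1.432×10^5 km.
Vis-viva: v = √[μ(2/r − 1/a_t)] = √[1.959×10^6 × (2/1.432×10^5 − 1/80740)] = 1.760 km/s.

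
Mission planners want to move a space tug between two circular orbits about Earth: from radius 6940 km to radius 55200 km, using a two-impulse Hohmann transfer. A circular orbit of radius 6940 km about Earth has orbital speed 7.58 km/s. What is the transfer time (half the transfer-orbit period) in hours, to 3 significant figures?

From the circular-orbit relation v² = μ/r at r = 6940 km: μ = v²r = (7.58)² × 6940 = 3.98747×10^5 km³/s².
Transfer-ellipse semi-major axis a_t = (r₁ + r₂)/2 = (6940 + 55200)/2 = 31070 km.
Transfer time t = π√(a_t³/μ) = π√((31070)³ / 3.98747×10^5) = 27250 s.
Converting: 27250 s ÷ 3600 s/hour = 7.57 hours.

t = 7.57 hours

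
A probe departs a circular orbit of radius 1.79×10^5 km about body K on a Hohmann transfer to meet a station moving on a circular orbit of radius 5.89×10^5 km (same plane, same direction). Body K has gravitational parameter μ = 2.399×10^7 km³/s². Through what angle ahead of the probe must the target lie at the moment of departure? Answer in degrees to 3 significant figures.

φ = 85.2°

Semi-major axis of the transfer orbit: a_t = (1.790×10^5 + 5.890×10^5)/2 = 3.840×10^5 km.
Transfer time t = π√(a_t³/μ) = 1.526271×10^5 s.
Target angular speed ω₂ = √(μ/r₂³) = 1.083533×10^-5 rad/s.
Angle swept by the target during transfer: ω₂·t = 1.653765 rad = 94.754°.
Arrival is 180° from departure on the ellipse, so φ = 180° − 94.754° = 85.2°.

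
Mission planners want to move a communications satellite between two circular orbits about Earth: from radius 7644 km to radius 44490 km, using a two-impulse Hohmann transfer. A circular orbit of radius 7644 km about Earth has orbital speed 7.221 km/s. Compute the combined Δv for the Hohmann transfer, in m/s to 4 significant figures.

Δv = 3585 m/s

From the circular-orbit relation v² = μ/r at r = 7644 km: μ = v²r = (7.221)² × 7644 = 3.98580×10^5 km³/s².
Semi-major axis of the transfer orbit: a_t = (7644 + 44490)/2 = 26067 km.
At r₁ the circular-orbit speed is v₁ = √(μ/r₁) = 7.221 km/s.
On the transfer ellipse at r₁, vis-viva gives v_p = √[μ(2/r₁ − 1/a_t)] = 9.434 km/s.
First burn Δv₁ = |v_p − v₁| = 2.213 km/s.
At r₂, v₂ = √(μ/r₂) = 2.993 km/s.
Transfer-orbit speed at r₂: v_a = √[μ(2/r₂ − 1/a_t)] = 1.621 km/s.
Second burn Δv₂ = |v₂ − v_a| = 1.372 km/s.
Total Δv = Δv₁ + Δv₂ = 3.585 km/s.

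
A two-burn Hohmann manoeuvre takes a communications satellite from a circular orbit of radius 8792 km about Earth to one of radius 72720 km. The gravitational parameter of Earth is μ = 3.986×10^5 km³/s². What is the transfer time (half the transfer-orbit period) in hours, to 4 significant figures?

t = 11.37 hours

The Hohmann ellipse has a_t = (r₁ + r₂)/2 = 40756 km.
Half the transfer-orbit period gives t = π√(a_t³/μ) = 40940 s.
Converting: 40940 s ÷ 3600 s/hour = 11.37 hours.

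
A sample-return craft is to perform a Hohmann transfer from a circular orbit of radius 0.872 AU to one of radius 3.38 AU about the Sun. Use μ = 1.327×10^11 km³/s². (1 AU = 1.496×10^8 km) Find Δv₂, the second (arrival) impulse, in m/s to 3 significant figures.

In km: r₁ = 0.872 × 1.496×10^8 = 1.304512×10^8 km; r₂ = 3.38 × 1.496×10^8 = 5.05648×10^8 km.
Semi-major axis of the transfer orbit: a_t = (1.304512×10^8 + 5.05648×10^8)/2 = 3.180496×10^8 km.
Circular speed at r = 5.05648×10^8 km: v_c = √(μ/r) = 16.200 km/s.
Transfer-orbit speed at the same r (vis-viva, a = a_t): v_t = √[μ(2/r − 1/a_t)] = 10.375 km/s.
Δv₂ = |v_t − v_c| = |10.375 − 16.200| = 5.825 km/s.

Δv₂ = 5820 m/s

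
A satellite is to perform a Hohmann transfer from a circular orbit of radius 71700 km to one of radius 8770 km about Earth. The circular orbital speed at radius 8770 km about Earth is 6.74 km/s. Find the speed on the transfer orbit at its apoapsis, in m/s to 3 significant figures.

From the circular-orbit relation v² = μ/r at r = 8770 km: μ = v²r = (6.74)² × 8770 = 3.98400×10^5 km³/s².
Semi-major axis of the transfer orbit: a_t = (71700 + 8770)/2 = 40235 km.
The apoapsis of the transfer ellipse is at r = 71700 km.
From the vis-viva equation, v = √[μ(2/r − 1/a_t)] = 1.101 km/s.

v = 1100 m/s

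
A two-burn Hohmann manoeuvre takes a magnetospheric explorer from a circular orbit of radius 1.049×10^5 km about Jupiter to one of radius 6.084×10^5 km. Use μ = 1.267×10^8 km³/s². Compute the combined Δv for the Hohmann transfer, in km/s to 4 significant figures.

Δv = 17.24 km/s

Transfer-ellipse semi-major axis a_t = (r₁ + r₂)/2 = (1.049×10^5 + 6.084×10^5)/2 = 3.5665×10^5 km.
Circular speed at r₁: v₁ = √(μ/r₁) = √(1.267×10^8/1.049×10^5) = 34.7537 km/s.
On the transfer ellipse at r₁, v² = μ(2/r − 1/a) gives v_p = √[μ(2/r₁ − 1/a_t)] = 45.3914 km/s.
First burn Δv₁ = |v_p − v₁| = 10.638 km/s.
At r₂, v₂ = √(μ/r₂) = 14.4309 km/s.
Transfer-orbit speed at r₂: v_a = √[μ(2/r₂ − 1/a_t)] = 7.82637 km/s.
Second burn Δv₂ = |v₂ − v_a| = 6.6045 km/s.
Total Δv = Δv₁ + Δv₂ = 17.24 km/s.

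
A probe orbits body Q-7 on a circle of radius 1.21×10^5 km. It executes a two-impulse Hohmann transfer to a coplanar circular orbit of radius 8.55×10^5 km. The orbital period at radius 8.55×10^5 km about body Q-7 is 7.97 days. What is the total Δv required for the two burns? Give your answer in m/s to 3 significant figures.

From Kepler's third law T² = 4π²r³/μ at r = 8.55×10^5 km, T = 7.97 days = 7.97 × 86400 s = 6.88608×10^5 s: μ = 4π²r³/T² = 5.20372×10^7 km³/s².
Semi-major axis of the transfer orbit: a_t = (1.210×10^5 + 8.550×10^5)/2 = 4.880×10^5 km.
Circular speed at r₁: v₁ = √(μ/r₁) = √(5.20372×10^7/1.210×10^5) = 20.738 km/s.
On the transfer ellipse at r₁, v² = μ(2/r − 1/a) gives v_p = √[μ(2/r₁ − 1/a_t)] = 27.450 km/s.
First burn Δv₁ = |v_p − v₁| = 6.712 km/s.
At r₂, v₂ = √(μ/r₂) = 7.8014 km/s.
Transfer-orbit speed at r₂: v_a = √[μ(2/r₂ − 1/a_t)] = 3.8847 km/s.
Second burn Δv₂ = |v₂ − v_a| = 3.917 km/s.
Δv = Δv₁ + Δv₂ = 6.712 + 3.917 = 10.63 km/s.

Δv = 10600 m/s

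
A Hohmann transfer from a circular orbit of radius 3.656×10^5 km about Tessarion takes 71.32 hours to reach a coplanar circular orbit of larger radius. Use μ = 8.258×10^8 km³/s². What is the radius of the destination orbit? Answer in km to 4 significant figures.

r₂ = 3.168×10^6 km

Transfer time t = 71.32 hours = 2.56752×10^5 s, and t = π√(a_t³/μ).
So a_t = (μ t²/π²)^(1/3) = (8.258×10^8 × (2.56752×10^5)² / π²)^(1/3) = 1.7669×10^6 km.
Since a_t = (r₁ + r₂)/2, r₂ = 2a_t − r₁ = 2×1.7669×10^6 − 3.656×10^5 = 3.1682×10^6 km.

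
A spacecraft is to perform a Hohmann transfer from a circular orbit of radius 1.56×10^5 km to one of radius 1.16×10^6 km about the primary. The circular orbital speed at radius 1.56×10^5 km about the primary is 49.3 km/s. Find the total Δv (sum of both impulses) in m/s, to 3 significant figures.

Δv = 25400 m/s

From the circular-orbit relation v² = μ/r at r = 1.56×10^5 km: μ = v²r = (49.3)² × 1.56×10^5 = 3.79156×10^8 km³/s².
The Hohmann ellipse has a_t = (r₁ + r₂)/2 = 6.580×10^5 km.
Circular speed at r₁: v₁ = √(μ/r₁) = √(3.79156×10^8/1.560×10^5) = 49.300 km/s.
On the transfer ellipse at r₁, vis-viva equation gives v_p = √[μ(2/r₁ − 1/a_t)] = 65.458 km/s.
First burn Δv₁ = |v_p − v₁| = 16.158 km/s.
At r₂, v₂ = √(μ/r₂) = 18.07924 km/s.
Transfer-orbit speed at r₂: v_a = √[μ(2/r₂ − 1/a_t)] = 8.802977 km/s.
Second burn Δv₂ = |v₂ − v_a| = 9.2763 km/s.
Total Δv = Δv₁ + Δv₂ = 25.43 km/s.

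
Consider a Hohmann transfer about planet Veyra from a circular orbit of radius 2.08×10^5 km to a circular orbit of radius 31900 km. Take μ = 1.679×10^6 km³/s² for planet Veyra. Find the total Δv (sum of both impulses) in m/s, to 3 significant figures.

The Hohmann ellipse has a_t = (r₁ + r₂)/2 = 1.1995×10^5 km.
At r₁ the circular-orbit speed is v₁ = √(μ/r₁) = 2.841 km/s.
Transfer-orbit speed at r₁ (vis-viva): v_a = √[μ(2/r₁ − 1/a_t)] = 1.465 km/s.
First burn Δv₁ = |v_a − v₁| = 1.376 km/s.
At r₂, v₂ = √(μ/r₂) = 7.2549 km/s.
Transfer-orbit speed at r₂: v_p = √[μ(2/r₂ − 1/a_t)] = 9.5535 km/s.
Second burn Δv₂ = |v₂ − v_p| = 2.299 km/s.
Total Δv = Δv₁ + Δv₂ = 3.675 km/s.

Δv = 3670 m/s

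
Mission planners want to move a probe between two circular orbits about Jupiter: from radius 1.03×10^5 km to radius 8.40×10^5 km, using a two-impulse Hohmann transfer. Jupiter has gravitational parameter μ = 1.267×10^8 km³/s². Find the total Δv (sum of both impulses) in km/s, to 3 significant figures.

Semi-major axis of the transfer orbit: a_t = (1.030×10^5 + 8.400×10^5)/2 = 4.715×10^5 km.
Circular speed at r₁: v₁ = √(μ/r₁) = √(1.267×10^8/1.030×10^5) = 35.07 km/s.
On the transfer ellipse at r₁, vis-viva gives v_p = √[μ(2/r₁ − 1/a_t)] = 46.81 km/s.
First burn Δv₁ = |v_p − v₁| = 11.74 km/s.
Circular speed at r₂: v₂ = √(μ/r₂) = 12.281 km/s.
Transfer-orbit speed at r₂: v_a = √[μ(2/r₂ − 1/a_t)] = 5.7402 km/s.
Second burn Δv₂ = |v₂ − v_a| = 6.541 km/s.
Total Δv = Δv₁ + Δv₂ = 18.28 km/s.

Δv = 18.3 km/s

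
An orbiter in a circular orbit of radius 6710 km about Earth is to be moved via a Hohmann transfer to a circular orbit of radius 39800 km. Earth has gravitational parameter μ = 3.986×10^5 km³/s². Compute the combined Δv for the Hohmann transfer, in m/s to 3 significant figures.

The Hohmann ellipse has a_t = (r₁ + r₂)/2 = 23255 km.
At r₁ the circular-orbit speed is v₁ = √(μ/r₁) = 7.7074 km/s.
On the transfer ellipse at r₁, v² = μ(2/r − 1/a) gives v_p = √[μ(2/r₁ − 1/a_t)] = 10.083 km/s.
First burn Δv₁ = |v_p − v₁| = 2.3756 km/s.
At r₂, v₂ = √(μ/r₂) = 3.16466 km/s.
Transfer-orbit speed at r₂: v_a = √[μ(2/r₂ − 1/a_t)] = 1.69993 km/s.
Second burn Δv₂ = |v₂ − v_a| = 1.4647 km/s.
Δv = Δv₁ + Δv₂ = 2.3756 + 1.4647 = 3.840 km/s.

Δv = 3840 m/s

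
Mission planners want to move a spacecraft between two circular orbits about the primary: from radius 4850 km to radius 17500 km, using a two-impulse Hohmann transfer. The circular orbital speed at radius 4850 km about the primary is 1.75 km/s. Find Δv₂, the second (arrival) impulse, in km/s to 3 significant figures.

From the circular-orbit relation v² = μ/r at r = 4850 km: μ = v²r = (1.75)² × 4850 = 14853.1 km³/s².
Semi-major axis of the transfer orbit: a_t = (4850 + 17500)/2 = 11175 km.
On the circular orbit at r = 17500 km, v_c = √(μ/r) = 0.921276 km/s.
Vis-viva on the transfer ellipse at r = 17500 km gives v_t = √[μ(2/r − 1/a_t)] = 0.606928 km/s.
Δv₂ = |v_t − v_c| = |0.606928 − 0.921276| = 0.3143 km/s.

Δv₂ = 0.314 km/s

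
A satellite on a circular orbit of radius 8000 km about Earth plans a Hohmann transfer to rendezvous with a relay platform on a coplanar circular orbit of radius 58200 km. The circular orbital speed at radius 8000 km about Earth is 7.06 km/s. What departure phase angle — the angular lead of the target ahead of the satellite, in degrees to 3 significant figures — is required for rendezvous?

φ = 103°

From the circular-orbit relation v² = μ/r at r = 8000 km: μ = v²r = (7.06)² × 8000 = 3.98749×10^5 km³/s².
The Hohmann ellipse has a_t = (r₁ + r₂)/2 = 33100 km.
The half-period of the transfer ellipse is t = π√(a_t³/μ) = 29960 s.
Target angular speed ω₂ = √(μ/r₂³) = 4.4974×10^-5 rad/s.
Angle swept by the target during transfer: ω₂·t = 1.3474 rad = 77.20°.
The satellite traverses 180° on the transfer ellipse, so the target must lead by 180° − 77.20° = 103°.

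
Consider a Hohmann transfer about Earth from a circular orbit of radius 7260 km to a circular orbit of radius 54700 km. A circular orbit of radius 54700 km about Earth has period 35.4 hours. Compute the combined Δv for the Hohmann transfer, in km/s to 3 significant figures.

From Kepler's third law T² = 4π²r³/μ at r = 54700 km, T = 35.4 hours = 35.4 × 3600 s = 1.2744×10^5 s: μ = 4π²r³/T² = 3.97842×10^5 km³/s².
The Hohmann ellipse has a_t = (r₁ + r₂)/2 = 30980 km.
Circular speed at r₁: v₁ = √(μ/r₁) = √(3.97842×10^5/7260) = 7.4026 km/s.
Transfer-orbit speed at r₁ (vis-viva): v_p = √[μ(2/r₁ − 1/a_t)] = 9.8365 km/s.
First burn Δv₁ = |v_p − v₁| = 2.434 km/s.
Circular speed at r₂: v₂ = √(μ/r₂) = 2.697 km/s.
Transfer-orbit speed at r₂: v_a = √[μ(2/r₂ − 1/a_t)] = 1.306 km/s.
Second burn Δv₂ = |v₂ − v_a| = 1.391 km/s.
Δv = Δv₁ + Δv₂ = 2.434 + 1.391 = 3.825 km/s.

Δv = 3.83 km/s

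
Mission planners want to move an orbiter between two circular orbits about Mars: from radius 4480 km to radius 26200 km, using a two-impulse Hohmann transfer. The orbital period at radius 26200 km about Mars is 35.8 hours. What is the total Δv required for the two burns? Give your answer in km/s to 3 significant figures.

From Kepler's third law T² = 4π²r³/μ at r = 26200 km, T = 35.8 hours = 35.8 × 3600 s = 1.2888×10^5 s: μ = 4π²r³/T² = 42745.7 km³/s².
The Hohmann ellipse has a_t = (r₁ + r₂)/2 = 15340 km.
Circular speed at r₁: v₁ = √(μ/r₁) = √(42745.7/4480) = 3.089 km/s.
On the transfer ellipse at r₁, vis-viva equation gives v_p = √[μ(2/r₁ − 1/a_t)] = 4.037 km/s.
First burn Δv₁ = |v_p − v₁| = 0.9480 km/s.
At r₂, v₂ = √(μ/r₂) = 1.2773 km/s.
Transfer-orbit speed at r₂: v_a = √[μ(2/r₂ − 1/a_t)] = 0.69027 km/s.
Second burn Δv₂ = |v₂ − v_a| = 0.5870 km/s.
Δv = Δv₁ + Δv₂ = 0.9480 + 0.5870 = 1.535 km/s.

Δv = 1.53 km/s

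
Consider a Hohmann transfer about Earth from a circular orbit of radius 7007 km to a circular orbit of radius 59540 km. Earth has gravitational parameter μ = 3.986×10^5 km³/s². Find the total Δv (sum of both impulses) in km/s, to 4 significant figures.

Δv = 3.947 km/s

The Hohmann ellipse has a_t = (r₁ + r₂)/2 = 33273.5 km.
At r₁ the circular-orbit speed is v₁ = √(μ/r₁) = 7.5423 km/s.
Transfer-orbit speed at r₁ (v² = μ(2/r − 1/a)): v_p = √[μ(2/r₁ − 1/a_t)] = 10.089 km/s.
First burn Δv₁ = |v_p − v₁| = 2.547 km/s.
Circular speed at r₂: v₂ = √(μ/r₂) = 2.587 km/s.
Transfer-orbit speed at r₂: v_a = √[μ(2/r₂ − 1/a_t)] = 1.187 km/s.
Second burn Δv₂ = |v₂ − v_a| = 1.400 km/s.
Total Δv = Δv₁ + Δv₂ = 3.947 km/s.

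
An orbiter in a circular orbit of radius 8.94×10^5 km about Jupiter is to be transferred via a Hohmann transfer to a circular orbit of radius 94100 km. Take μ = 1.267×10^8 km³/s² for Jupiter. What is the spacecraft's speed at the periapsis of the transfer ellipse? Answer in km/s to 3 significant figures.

The Hohmann ellipse has a_t = (r₁ + r₂)/2 = 4.9405×10^5 km.
The periapsis of the transfer ellipse is at r = 94100 km.
From the vis-viva equation, v = √[μ(2/r − 1/a_t)] = 49.36 km/s.

v = 49.4 km/s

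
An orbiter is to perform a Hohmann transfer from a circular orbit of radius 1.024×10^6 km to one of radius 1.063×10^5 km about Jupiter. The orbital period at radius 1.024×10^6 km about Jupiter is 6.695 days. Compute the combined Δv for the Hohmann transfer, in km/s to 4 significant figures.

From Kepler's third law T² = 4π²r³/μ at r = 1.024×10^6 km, T = 6.695 days = 6.695 × 86400 s = 5.78448×10^5 s: μ = 4π²r³/T² = 1.26687×10^8 km³/s².
Transfer-ellipse semi-major axis a_t = (r₁ + r₂)/2 = (1.024×10^6 + 1.063×10^5)/2 = 5.6515×10^5 km.
Circular speed at r₁: v₁ = √(μ/r₁) = √(1.26687×10^8/1.024×10^6) = 11.123 km/s.
Transfer-orbit speed at r₁ (v² = μ(2/r − 1/a)): v_a = √[μ(2/r₁ − 1/a_t)] = 4.8239 km/s.
First burn Δv₁ = |v_a − v₁| = 6.299 km/s.
Circular speed at r₂: v₂ = √(μ/r₂) = 34.52 km/s.
Transfer-orbit speed at r₂: v_p = √[μ(2/r₂ − 1/a_t)] = 46.47 km/s.
Second burn Δv₂ = |v₂ − v_p| = 11.95 km/s.
Total Δv = Δv₁ + Δv₂ = 18.25 km/s.

Δv = 18.25 km/s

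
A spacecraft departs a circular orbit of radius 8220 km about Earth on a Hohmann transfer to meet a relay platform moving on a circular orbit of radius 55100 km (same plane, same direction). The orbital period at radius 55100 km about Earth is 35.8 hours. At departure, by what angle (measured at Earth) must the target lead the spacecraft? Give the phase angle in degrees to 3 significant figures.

φ = 102°

From Kepler's third law T² = 4π²r³/μ at r = 55100 km, T = 35.8 hours = 35.8 × 3600 s = 1.2888×10^5 s: μ = 4π²r³/T² = 3.97597×10^5 km³/s².
The Hohmann ellipse has a_t = (r₁ + r₂)/2 = 31660 km.
Transfer time t = π√(a_t³/μ) = 28067 s.
Target angular speed ω₂ = √(μ/r₂³) = 4.8752×10^-5 rad/s.
Angle swept by the target during transfer: ω₂·t = 1.3683 rad = 78.40°.
Arrival is 180° from departure on the ellipse, so φ = 180° − 78.40° = 102°.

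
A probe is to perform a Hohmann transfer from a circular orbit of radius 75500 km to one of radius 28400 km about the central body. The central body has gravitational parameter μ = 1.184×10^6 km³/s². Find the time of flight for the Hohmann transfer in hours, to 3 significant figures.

Transfer-ellipse semi-major axis a_t = (r₁ + r₂)/2 = (75500 + 28400)/2 = 51950 km.
Half the transfer-orbit period gives t = π√(a_t³/μ) = 34190 s.
Converting: 34190 s ÷ 3600 s/hour = 9.50 hours.

t = 9.50 hours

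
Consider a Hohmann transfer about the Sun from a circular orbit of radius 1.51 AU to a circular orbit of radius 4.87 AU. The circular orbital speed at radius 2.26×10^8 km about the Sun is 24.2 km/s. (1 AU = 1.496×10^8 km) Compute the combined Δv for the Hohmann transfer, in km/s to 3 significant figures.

From the circular-orbit relation v² = μ/r at r = 2.26×10^8 km: μ = v²r = (24.2)² × 2.26×10^8 = 1.32355×10^11 km³/s².
In km: r₁ = 1.51 × 1.496×10^8 = 2.25896×10^8 km; r₂ = 4.87 × 1.496×10^8 = 7.28552×10^8 km.
Transfer-ellipse semi-major axis a_t = (r₁ + r₂)/2 = (2.25896×10^8 + 7.28552×10^8)/2 = 4.77224×10^8 km.
Circular speed at r₁: v₁ = √(μ/r₁) = √(1.32355×10^11/2.25896×10^8) = 24.206 km/s.
On the transfer ellipse at r₁, v² = μ(2/r − 1/a) gives v_p = √[μ(2/r₁ − 1/a_t)] = 29.908 km/s.
First burn Δv₁ = |v_p − v₁| = 5.702 km/s.
Circular speed at r₂: v₂ = √(μ/r₂) = 13.478 km/s.
Transfer-orbit speed at r₂: v_a = √[μ(2/r₂ − 1/a_t)] = 9.2733 km/s.
Second burn Δv₂ = |v₂ − v_a| = 4.205 km/s.
Δv = Δv₁ + Δv₂ = 5.702 + 4.205 = 9.907 km/s.

Δv = 9.91 km/s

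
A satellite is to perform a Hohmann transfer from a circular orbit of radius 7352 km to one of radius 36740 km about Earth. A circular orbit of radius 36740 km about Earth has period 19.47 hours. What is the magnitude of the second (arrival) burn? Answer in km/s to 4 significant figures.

From Kepler's third law T² = 4π²r³/μ at r = 36740 km, T = 19.47 hours = 19.47 × 3600 s = 70092 s: μ = 4π²r³/T² = 3.98511×10^5 km³/s².
Transfer-ellipse semi-major axis a_t = (r₁ + r₂)/2 = (7352 + 36740)/2 = 22046 km.
Circular speed at r = 36740 km: v_c = √(μ/r) = 3.29345 km/s.
Vis-viva on the transfer ellipse at r = 36740 km gives v_t = √[μ(2/r − 1/a_t)] = 1.90190 km/s.
Δv₂ = |v_t − v_c| = |1.90190 − 3.29345| = 1.392 km/s.

Δv₂ = 1.392 km/s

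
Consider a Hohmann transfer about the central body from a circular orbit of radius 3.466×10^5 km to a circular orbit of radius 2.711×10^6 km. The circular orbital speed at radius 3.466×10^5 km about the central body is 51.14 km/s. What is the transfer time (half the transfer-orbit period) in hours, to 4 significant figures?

t = 54.79 hours

From the circular-orbit relation v² = μ/r at r = 3.466×10^5 km: μ = v²r = (51.14)² × 3.466×10^5 = 9.06463×10^8 km³/s².
The Hohmann ellipse has a_t = (r₁ + r₂)/2 = 1.5288×10^6 km.
Transfer time t = π√(a_t³/μ) = π√((1.5288×10^6)³ / 9.06463×10^8) = 1.9724×10^5 s.
Converting: 1.9724×10^5 s ÷ 3600 s/hour = 54.79 hours.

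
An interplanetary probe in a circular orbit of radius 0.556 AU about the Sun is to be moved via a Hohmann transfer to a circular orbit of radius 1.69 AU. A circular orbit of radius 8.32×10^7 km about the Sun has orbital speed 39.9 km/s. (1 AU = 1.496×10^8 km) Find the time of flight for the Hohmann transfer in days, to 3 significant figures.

From the circular-orbit relation v² = μ/r at r = 8.32×10^7 km: μ = v²r = (39.9)² × 8.32×10^7 = 1.32455×10^11 km³/s².
In km: r₁ = 0.556 × 1.496×10^8 = 8.31776×10^7 km; r₂ = 1.69 × 1.496×10^8 = 2.52824×10^8 km.
Semi-major axis of the transfer orbit: a_t = (8.31776×10^7 + 2.52824×10^8)/2 = 1.680008×10^8 km.
Transfer time t = π√(a_t³/μ) = π√((1.680008×10^8)³ / 1.32455×10^11) = 1.880×10^7 s.
Converting: 1.880×10^7 s ÷ 86400 s/day = 218 days.

t = 218 days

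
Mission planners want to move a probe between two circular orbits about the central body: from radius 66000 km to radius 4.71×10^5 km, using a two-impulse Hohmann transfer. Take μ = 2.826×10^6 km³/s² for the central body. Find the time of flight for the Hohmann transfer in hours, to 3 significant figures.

Semi-major axis of the transfer orbit: a_t = (66000 + 4.710×10^5)/2 = 2.685×10^5 km.
Transfer time t = π√(a_t³/μ) = π√((2.685×10^5)³ / 2.826×10^6) = 2.600×10^5 s.
Converting: 2.600×10^5 s ÷ 3600 s/hour = 72.2 hours.

t = 72.2 hours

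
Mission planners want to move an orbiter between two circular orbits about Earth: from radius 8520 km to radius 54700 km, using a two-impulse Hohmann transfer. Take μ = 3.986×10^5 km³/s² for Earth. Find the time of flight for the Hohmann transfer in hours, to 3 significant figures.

t = 7.77 hours

Transfer-ellipse semi-major axis a_t = (r₁ + r₂)/2 = (8520 + 54700)/2 = 31610 km.
Half the transfer-orbit period gives t = π√(a_t³/μ) = 27970 s.
Converting: 27970 s ÷ 3600 s/hour = 7.77 hours.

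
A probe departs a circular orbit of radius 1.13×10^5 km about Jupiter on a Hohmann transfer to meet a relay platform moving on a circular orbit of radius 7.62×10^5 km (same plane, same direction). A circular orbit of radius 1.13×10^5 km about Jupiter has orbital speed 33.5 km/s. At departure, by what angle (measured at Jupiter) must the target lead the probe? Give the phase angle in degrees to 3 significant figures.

From the circular-orbit relation v² = μ/r at r = 1.13×10^5 km: μ = v²r = (33.5)² × 1.13×10^5 = 1.26814×10^8 km³/s².
Transfer-ellipse semi-major axis a_t = (r₁ + r₂)/2 = (1.130×10^5 + 7.620×10^5)/2 = 4.375×10^5 km.
The half-period of the transfer ellipse is t = π√(a_t³/μ) = 80729.6 s.
Target angular speed ω₂ = √(μ/r₂³) = 1.69298×10^-5 rad/s.
Angle swept by the target during transfer: ω₂·t = 1.3667 rad = 78.31°.
Arrival is 180° from departure on the ellipse, so φ = 180° − 78.31° = 102°.

φ = 102°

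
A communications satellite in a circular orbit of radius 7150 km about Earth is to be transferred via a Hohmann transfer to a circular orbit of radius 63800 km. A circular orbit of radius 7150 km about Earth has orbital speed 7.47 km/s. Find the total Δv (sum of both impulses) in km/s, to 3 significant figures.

Δv = 3.93 km/s

From the circular-orbit relation v² = μ/r at r = 7150 km: μ = v²r = (7.47)² × 7150 = 3.98976×10^5 km³/s².
The Hohmann ellipse has a_t = (r₁ + r₂)/2 = 35475 km.
Circular speed at r₁: v₁ = √(μ/r₁) = √(3.98976×10^5/7150) = 7.4700 km/s.
On the transfer ellipse at r₁, v² = μ(2/r − 1/a) gives v_p = √[μ(2/r₁ − 1/a_t)] = 10.018 km/s.
First burn Δv₁ = |v_p − v₁| = 2.548 km/s.
At r₂, v₂ = √(μ/r₂) = 2.501 km/s.
Transfer-orbit speed at r₂: v_a = √[μ(2/r₂ − 1/a_t)] = 1.123 km/s.
Second burn Δv₂ = |v₂ − v_a| = 1.378 km/s.
Total Δv = Δv₁ + Δv₂ = 3.926 km/s.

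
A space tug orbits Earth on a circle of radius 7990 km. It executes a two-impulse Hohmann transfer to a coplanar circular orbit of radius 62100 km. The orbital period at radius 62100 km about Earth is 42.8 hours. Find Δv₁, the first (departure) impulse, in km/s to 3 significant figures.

From Kepler's third law T² = 4π²r³/μ at r = 62100 km, T = 42.8 hours = 42.8 × 3600 s = 1.5408×10^5 s: μ = 4π²r³/T² = 3.98237×10^5 km³/s².
Transfer-ellipse semi-major axis a_t = (r₁ + r₂)/2 = (7990 + 62100)/2 = 35045 km.
Circular speed at r = 7990 km: v_c = √(μ/r) = 7.060 km/s.
Vis-viva on the transfer ellipse at r = 7990 km gives v_t = √[μ(2/r − 1/a_t)] = 9.398 km/s.
Δv₁ = |v_t − v_c| = |9.398 − 7.060| = 2.338 km/s.

Δv₁ = 2.34 km/s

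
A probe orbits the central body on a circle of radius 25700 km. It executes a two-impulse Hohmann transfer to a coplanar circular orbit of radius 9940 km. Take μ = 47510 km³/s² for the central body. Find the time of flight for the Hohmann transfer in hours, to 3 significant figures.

t = 9.52 hours

Semi-major axis of the transfer orbit: a_t = (25700 + 9940)/2 = 17820 km.
Half the transfer-orbit period gives t = π√(a_t³/μ) = 34286 s.
Converting: 34286 s ÷ 3600 s/hour = 9.52 hours.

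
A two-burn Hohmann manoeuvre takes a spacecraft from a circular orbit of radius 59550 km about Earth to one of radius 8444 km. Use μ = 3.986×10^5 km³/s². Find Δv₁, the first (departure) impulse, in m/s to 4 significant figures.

Δv₁ = 1298 m/s

Semi-major axis of the transfer orbit: a_t = (59550 + 8444)/2 = 33997 km.
On the circular orbit at r = 59550 km, v_c = √(μ/r) = 2.587 km/s.
Vis-viva on the transfer ellipse at r = 59550 km gives v_t = √[μ(2/r − 1/a_t)] = 1.289 km/s.
Δv₁ = |v_t − v_c| = |1.289 − 2.587| = 1.298 km/s.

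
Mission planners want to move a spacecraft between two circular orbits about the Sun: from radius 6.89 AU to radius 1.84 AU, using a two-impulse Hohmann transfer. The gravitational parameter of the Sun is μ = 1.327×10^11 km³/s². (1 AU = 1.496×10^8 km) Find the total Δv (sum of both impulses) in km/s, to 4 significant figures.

In km: r₁ = 6.89 × 1.496×10^8 = 1.030744×10^9 km; r₂ = 1.84 × 1.496×10^8 = 2.75264×10^8 km.
Transfer-ellipse semi-major axis a_t = (r₁ + r₂)/2 = (1.030744×10^9 + 2.75264×10^8)/2 = 6.53004×10^8 km.
At r₁ the circular-orbit speed is v₁ = √(μ/r₁) = 11.3465 km/s.
Transfer-orbit speed at r₁ (v² = μ(2/r − 1/a)): v_a = √[μ(2/r₁ − 1/a_t)] = 7.36677 km/s.
First burn Δv₁ = |v_a − v₁| = 3.980 km/s.
At r₂, v₂ = √(μ/r₂) = 21.956 km/s.
Transfer-orbit speed at r₂: v_p = √[μ(2/r₂ − 1/a_t)] = 27.585 km/s.
Second burn Δv₂ = |v₂ − v_p| = 5.629 km/s.
Δv = Δv₁ + Δv₂ = 3.980 + 5.629 = 9.609 km/s.

Δv = 9.609 km/s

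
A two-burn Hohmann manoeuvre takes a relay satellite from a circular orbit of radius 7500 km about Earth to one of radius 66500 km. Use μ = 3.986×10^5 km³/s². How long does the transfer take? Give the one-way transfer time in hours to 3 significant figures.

Semi-major axis of the transfer orbit: a_t = (7500 + 66500)/2 = 37000 km.
By Kepler's third law the transfer-orbit period is T = 2π√(a_t³/μ), so t = T/2 = 35410 s.
Converting: 35410 s ÷ 3600 s/hour = 9.84 hours.

t = 9.84 hours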